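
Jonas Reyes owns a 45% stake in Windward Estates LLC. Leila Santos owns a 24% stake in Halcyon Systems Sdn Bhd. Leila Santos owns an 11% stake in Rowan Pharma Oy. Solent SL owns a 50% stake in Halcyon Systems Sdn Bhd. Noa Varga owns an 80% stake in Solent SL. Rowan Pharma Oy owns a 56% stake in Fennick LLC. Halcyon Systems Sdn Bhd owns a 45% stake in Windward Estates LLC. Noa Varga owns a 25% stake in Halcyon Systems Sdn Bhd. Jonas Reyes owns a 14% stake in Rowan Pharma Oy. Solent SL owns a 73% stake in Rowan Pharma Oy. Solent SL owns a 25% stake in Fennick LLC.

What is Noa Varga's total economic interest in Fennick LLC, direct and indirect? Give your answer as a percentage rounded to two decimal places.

Noa reaches Fennick along 2 paths.
Via Solent: 80% × 25% = 20%.
Via Solent → Rowan: 80% × 73% × 56% = 32.704%.
Total: 20% + 32.704% = 52.704%.
Rounded: 52.70%.

52.70%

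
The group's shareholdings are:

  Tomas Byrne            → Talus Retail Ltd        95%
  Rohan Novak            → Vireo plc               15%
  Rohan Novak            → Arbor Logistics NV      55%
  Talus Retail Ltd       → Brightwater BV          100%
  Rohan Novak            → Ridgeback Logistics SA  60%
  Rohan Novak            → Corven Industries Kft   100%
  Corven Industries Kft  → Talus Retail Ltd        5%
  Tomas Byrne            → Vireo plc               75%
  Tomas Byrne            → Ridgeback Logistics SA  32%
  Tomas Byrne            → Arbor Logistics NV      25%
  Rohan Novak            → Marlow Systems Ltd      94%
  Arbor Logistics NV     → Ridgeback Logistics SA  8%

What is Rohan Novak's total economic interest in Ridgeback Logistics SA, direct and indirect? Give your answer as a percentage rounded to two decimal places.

Rohan reaches Ridgeback along 2 paths.
Via Arbor: 55% × 8% = 4.4%.
Direct stake: 60% = 60%.
Total: 4.4% + 60% = 64.4%.
Rounded: 64.40%.

64.40%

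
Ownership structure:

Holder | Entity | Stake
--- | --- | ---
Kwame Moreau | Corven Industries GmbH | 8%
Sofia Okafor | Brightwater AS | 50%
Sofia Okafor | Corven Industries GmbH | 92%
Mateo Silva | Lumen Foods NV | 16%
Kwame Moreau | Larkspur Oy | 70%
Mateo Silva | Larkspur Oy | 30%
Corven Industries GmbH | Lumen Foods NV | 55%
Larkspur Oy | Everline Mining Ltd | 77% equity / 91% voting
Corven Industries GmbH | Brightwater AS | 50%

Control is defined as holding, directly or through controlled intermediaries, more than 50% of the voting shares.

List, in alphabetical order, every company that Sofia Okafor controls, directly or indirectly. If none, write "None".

Sofia holds 92% of Corven, so Sofia controls Corven.
Corven holds 55% of Lumen, so Sofia controls Lumen.
Corven and Sofia together hold 50% + 50% = 100% of Brightwater, so Sofia controls Brightwater.
No other company's threshold is met.

Brightwater AS, Corven Industries GmbH, Lumen Foods NV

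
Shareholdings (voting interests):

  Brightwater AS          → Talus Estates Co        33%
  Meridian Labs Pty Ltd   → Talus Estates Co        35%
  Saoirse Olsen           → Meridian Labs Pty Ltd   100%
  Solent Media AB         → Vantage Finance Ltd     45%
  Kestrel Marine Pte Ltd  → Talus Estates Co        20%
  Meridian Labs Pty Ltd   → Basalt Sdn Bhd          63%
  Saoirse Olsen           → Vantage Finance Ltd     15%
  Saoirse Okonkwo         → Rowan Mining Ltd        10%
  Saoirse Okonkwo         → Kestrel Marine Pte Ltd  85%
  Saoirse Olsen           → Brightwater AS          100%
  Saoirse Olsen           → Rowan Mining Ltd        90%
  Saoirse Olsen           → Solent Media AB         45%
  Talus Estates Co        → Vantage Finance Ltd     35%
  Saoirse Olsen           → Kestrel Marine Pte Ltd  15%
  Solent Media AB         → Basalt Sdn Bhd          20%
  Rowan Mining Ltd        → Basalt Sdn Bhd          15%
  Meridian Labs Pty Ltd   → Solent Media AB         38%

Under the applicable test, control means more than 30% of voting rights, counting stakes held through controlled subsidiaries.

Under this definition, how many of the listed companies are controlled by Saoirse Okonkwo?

Saoirse Okonkwo holds 85% of Kestrel, so Saoirse Okonkwo controls Kestrel.
No other company's threshold is met.
Saoirse Okonkwo controls 1 company.

1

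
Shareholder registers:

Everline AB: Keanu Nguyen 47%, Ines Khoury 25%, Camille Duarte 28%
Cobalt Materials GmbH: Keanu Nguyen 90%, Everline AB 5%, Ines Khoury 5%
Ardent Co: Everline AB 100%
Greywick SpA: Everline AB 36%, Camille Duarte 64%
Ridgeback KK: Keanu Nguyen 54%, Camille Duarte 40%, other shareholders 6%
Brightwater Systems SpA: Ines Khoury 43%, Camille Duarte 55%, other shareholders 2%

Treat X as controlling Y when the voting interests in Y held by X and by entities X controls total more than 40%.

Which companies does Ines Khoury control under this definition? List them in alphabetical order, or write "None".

Ines holds 43% of Brightwater, so Ines controls Brightwater.
No other company's threshold is met.

Brightwater Systems SpA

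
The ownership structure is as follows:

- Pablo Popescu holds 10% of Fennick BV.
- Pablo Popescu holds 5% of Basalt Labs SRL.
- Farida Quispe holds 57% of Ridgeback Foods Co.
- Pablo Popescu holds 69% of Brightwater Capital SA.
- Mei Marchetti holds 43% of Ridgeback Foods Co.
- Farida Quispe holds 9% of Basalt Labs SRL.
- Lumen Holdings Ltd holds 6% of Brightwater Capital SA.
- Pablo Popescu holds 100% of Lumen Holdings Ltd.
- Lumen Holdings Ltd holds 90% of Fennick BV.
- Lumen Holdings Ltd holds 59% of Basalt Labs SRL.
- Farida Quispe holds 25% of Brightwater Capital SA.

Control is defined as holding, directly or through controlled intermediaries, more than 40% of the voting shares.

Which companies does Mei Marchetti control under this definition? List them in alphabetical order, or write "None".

Ridgeback Foods Co

Mei holds 43% of Ridgeback, so Mei controls Ridgeback.
No other company's threshold is met.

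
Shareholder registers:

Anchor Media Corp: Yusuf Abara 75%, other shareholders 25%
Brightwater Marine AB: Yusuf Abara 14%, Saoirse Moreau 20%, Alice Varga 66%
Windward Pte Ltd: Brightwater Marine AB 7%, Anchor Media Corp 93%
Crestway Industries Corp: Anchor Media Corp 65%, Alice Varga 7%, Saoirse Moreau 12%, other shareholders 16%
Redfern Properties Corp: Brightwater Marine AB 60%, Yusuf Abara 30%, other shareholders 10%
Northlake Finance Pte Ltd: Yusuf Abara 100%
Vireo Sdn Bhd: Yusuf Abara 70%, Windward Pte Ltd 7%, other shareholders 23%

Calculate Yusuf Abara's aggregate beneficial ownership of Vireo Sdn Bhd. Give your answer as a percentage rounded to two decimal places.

74.95%

Yusuf reaches Vireo along 3 paths.
Direct stake: 70% = 70%.
Via Brightwater → Windward: 14% × 7% × 7% = 0.0686%.
Via Anchor → Windward: 75% × 93% × 7% = 4.8825%.
Total: 70% + 0.0686% + 4.8825% = 74.9511%.
Rounded: 74.95%.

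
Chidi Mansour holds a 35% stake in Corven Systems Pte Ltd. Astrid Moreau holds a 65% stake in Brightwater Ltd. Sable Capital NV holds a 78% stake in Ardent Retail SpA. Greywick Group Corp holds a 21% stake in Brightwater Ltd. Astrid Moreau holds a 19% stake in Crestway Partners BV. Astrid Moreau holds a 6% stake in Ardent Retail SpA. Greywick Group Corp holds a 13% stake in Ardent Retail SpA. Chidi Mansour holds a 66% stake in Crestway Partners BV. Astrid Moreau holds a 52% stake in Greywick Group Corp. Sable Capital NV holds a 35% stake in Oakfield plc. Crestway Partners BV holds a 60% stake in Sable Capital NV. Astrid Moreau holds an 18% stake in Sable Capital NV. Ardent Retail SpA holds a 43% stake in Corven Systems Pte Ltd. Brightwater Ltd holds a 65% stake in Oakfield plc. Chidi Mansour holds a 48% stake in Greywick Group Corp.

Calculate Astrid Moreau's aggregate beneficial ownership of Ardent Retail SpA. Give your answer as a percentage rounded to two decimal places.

35.69%

Astrid reaches Ardent along 4 paths.
Direct stake: 6% = 6%.
Via Crestway → Sable: 19% × 60% × 78% = 8.892%.
Via Sable: 18% × 78% = 14.04%.
Via Greywick: 52% × 13% = 6.76%.
Total: 6% + 8.892% + 14.04% + 6.76% = 35.692%.
Rounded: 35.69%.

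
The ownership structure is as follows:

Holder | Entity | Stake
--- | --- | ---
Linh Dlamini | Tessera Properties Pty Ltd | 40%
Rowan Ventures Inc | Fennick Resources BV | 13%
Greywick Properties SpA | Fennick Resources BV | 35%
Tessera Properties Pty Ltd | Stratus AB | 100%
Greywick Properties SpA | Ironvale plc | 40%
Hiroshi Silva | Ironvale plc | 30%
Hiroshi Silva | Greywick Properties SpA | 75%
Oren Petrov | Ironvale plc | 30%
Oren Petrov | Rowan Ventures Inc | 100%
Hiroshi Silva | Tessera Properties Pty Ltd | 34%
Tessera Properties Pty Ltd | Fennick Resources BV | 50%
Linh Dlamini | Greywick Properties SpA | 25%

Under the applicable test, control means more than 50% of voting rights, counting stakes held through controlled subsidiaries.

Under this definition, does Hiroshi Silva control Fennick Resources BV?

No

Hiroshi holds 75% of Greywick, so Hiroshi controls Greywick.
Hiroshi and Greywick together hold 30% + 40% = 70% of Ironvale, so Hiroshi controls Ironvale.
In Fennick, Hiroshi's side holds only 35%, not > 50%.
So Hiroshi does not control Fennick.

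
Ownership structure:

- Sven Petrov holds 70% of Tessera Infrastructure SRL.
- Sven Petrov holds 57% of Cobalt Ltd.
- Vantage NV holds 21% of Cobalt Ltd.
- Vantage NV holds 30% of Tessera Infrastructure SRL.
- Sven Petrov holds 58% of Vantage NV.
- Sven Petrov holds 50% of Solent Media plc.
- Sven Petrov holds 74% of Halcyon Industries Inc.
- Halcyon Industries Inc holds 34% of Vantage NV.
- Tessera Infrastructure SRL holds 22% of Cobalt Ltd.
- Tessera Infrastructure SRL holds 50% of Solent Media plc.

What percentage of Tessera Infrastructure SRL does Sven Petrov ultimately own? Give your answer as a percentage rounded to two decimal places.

Sven reaches Tessera along 3 paths.
Via Vantage: 58% × 30% = 17.4%.
Via Halcyon → Vantage: 74% × 34% × 30% = 7.548%.
Direct stake: 70% = 70%.
Total: 17.4% + 7.548% + 70% = 94.948%.
Rounded: 94.95%.

94.95%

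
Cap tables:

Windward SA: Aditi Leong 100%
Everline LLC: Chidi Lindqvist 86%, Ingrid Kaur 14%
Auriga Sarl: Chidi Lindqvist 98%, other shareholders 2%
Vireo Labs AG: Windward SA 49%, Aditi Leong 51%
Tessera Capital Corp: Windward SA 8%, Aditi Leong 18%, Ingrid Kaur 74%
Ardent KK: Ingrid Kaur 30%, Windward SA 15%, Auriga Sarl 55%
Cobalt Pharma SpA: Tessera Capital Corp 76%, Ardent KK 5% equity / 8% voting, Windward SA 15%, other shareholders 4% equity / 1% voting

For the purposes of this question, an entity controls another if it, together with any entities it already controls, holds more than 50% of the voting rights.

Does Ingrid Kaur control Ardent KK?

No

Ingrid holds 74% of Tessera, so Ingrid controls Tessera.
Tessera holds 76% of Cobalt, so Ingrid controls Cobalt.
In Ardent, Ingrid's side holds only 30%, not > 50%.
So Ingrid does not control Ardent.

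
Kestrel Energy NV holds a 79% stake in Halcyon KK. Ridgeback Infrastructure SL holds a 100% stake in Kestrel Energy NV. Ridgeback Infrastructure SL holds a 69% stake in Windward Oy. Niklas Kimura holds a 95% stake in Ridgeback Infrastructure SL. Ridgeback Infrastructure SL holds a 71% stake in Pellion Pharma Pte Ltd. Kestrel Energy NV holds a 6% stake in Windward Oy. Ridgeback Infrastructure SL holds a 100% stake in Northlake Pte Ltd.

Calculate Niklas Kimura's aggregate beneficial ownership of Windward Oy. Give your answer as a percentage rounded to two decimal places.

Niklas reaches Windward along 2 paths.
Via Ridgeback → Kestrel: 95% × 100% × 6% = 5.7%.
Via Ridgeback: 95% × 69% = 65.55%.
Total: 5.7% + 65.55% = 71.25%.

71.25%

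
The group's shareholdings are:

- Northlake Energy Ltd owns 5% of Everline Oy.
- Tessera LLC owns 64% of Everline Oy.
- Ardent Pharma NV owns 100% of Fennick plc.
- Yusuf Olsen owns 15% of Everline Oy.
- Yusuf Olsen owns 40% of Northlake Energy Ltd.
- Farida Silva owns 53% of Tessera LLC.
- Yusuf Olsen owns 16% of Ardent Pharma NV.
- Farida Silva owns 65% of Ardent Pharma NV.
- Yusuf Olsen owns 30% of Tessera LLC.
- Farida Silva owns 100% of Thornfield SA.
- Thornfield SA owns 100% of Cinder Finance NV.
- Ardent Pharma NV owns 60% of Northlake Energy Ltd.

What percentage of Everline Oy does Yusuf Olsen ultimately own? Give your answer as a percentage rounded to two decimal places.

Yusuf reaches Everline along 4 paths.
Via Tessera: 30% × 64% = 19.2%.
Via Northlake: 40% × 5% = 2%.
Via Ardent → Northlake: 16% × 60% × 5% = 0.48%.
Direct stake: 15% = 15%.
Total: 19.2% + 2% + 0.48% + 15% = 36.68%.

36.68%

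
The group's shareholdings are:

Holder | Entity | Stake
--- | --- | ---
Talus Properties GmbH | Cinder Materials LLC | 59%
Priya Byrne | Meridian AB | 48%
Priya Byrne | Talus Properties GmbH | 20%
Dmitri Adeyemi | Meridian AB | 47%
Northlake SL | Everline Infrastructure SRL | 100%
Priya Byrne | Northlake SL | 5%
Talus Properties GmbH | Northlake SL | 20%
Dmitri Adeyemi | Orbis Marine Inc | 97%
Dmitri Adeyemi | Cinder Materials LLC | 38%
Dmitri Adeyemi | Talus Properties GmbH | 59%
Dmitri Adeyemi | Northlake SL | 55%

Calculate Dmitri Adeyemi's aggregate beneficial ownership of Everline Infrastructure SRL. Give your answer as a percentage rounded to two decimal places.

Dmitri reaches Everline along 2 paths.
Via Talus → Northlake: 59% × 20% × 100% = 11.8%.
Via Northlake: 55% × 100% = 55%.
Total: 11.8% + 55% = 66.8%.
Rounded: 66.80%.

66.80%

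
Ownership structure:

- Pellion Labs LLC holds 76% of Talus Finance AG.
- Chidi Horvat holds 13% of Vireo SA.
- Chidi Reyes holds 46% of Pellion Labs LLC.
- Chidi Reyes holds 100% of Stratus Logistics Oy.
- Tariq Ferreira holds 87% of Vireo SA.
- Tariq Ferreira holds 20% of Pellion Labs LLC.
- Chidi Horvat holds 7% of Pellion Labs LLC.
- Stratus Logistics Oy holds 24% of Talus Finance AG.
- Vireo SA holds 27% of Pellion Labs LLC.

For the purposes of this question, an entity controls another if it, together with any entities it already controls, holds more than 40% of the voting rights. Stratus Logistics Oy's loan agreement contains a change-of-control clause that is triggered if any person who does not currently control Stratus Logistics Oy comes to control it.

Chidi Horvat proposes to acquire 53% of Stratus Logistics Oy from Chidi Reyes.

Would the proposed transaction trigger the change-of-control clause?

The purchase adds only to Chidi Horvat's holdings (Chidi Reyes's stake shrinks), so Chidi Horvat is the only person who could newly come to control Stratus.
Chidi Horvat's largest direct stake is 13% in Vireo, which does not meet the threshold, so Chidi Horvat controls no company.
Neither Chidi Horvat nor any entity Chidi Horvat controls holds any voting interest in Stratus.
So before the transaction, Chidi Horvat does not control Stratus.
After the purchase, Chidi Horvat holds 53% of Stratus directly, and Chidi Reyes's stake falls to 47%.
Chidi Horvat holds 53% of Stratus, so Chidi Horvat controls Stratus.
Chidi Horvat did not control Stratus before and does after, so the clause is triggered.

Yes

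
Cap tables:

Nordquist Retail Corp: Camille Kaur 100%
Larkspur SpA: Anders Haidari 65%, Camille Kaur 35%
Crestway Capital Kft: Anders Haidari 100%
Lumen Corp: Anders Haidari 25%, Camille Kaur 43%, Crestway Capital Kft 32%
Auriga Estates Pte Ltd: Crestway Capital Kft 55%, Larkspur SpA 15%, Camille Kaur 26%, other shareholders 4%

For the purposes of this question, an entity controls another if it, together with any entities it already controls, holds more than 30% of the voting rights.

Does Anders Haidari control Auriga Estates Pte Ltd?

Anders holds 65% of Larkspur, so Anders controls Larkspur.
Anders holds 100% of Crestway, so Anders controls Crestway.
Crestway and Larkspur together hold 55% + 15% = 70% of Auriga, so Anders controls Auriga.

Yes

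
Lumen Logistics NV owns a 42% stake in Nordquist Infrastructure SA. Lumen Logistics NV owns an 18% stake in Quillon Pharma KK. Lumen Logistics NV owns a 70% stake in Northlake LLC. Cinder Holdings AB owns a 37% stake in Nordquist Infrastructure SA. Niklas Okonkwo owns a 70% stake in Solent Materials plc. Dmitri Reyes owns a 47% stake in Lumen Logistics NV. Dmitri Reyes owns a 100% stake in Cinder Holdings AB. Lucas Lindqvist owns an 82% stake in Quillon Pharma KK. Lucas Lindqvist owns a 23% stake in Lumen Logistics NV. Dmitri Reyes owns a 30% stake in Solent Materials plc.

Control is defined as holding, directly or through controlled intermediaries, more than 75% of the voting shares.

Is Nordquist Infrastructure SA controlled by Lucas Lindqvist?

Lucas holds 82% of Quillon, so Lucas controls Quillon.
Neither Lucas nor any entity Lucas controls holds any voting interest in Nordquist.
So Lucas does not control Nordquist.

No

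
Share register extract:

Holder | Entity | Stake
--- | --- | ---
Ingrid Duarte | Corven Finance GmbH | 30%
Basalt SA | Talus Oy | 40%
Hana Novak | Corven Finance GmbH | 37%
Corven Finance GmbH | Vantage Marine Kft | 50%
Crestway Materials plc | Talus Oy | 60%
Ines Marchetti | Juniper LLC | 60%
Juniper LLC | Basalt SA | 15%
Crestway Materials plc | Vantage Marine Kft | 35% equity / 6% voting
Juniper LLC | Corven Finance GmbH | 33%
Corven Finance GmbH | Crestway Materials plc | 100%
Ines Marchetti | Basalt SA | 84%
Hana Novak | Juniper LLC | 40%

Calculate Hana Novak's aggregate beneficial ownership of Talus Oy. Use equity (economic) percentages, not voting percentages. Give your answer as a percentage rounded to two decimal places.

32.52%

Hana reaches Talus along 3 paths.
Via Juniper → Basalt: 40% × 15% × 40% = 2.4%.
Via Juniper → Corven → Crestway: 40% × 33% × 100% × 60% = 7.92%.
Via Corven → Crestway: 37% × 100% × 60% = 22.2%.
Total: 2.4% + 7.92% + 22.2% = 32.52%.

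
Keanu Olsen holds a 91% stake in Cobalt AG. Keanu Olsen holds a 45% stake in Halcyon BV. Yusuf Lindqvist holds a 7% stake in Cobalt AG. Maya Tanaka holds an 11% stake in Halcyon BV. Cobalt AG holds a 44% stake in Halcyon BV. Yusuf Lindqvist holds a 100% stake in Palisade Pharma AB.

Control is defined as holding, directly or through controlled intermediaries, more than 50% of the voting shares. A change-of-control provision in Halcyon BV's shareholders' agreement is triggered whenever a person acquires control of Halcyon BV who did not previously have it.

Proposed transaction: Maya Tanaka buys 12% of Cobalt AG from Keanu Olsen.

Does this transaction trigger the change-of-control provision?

The purchase adds only to Maya's holdings (Keanu's stake shrinks), so Maya is the only person who could newly come to control Halcyon.
Maya's largest direct stake is 11% in Halcyon, which does not meet the threshold, so Maya controls no company.
In Halcyon, Maya's side holds only 11%, not > 50%.
So before the transaction, Maya does not control Halcyon.
After the purchase, Maya holds 12% of Cobalt directly, and Keanu's stake falls to 79%.
Maya's side now holds 12% of Cobalt, not > 50%, so Maya still does not control Cobalt.
After the transaction, Maya's side holds 11% of Halcyon, not > 50%, so Maya still does not control Halcyon.
No new person acquires control, so the clause is not triggered.

No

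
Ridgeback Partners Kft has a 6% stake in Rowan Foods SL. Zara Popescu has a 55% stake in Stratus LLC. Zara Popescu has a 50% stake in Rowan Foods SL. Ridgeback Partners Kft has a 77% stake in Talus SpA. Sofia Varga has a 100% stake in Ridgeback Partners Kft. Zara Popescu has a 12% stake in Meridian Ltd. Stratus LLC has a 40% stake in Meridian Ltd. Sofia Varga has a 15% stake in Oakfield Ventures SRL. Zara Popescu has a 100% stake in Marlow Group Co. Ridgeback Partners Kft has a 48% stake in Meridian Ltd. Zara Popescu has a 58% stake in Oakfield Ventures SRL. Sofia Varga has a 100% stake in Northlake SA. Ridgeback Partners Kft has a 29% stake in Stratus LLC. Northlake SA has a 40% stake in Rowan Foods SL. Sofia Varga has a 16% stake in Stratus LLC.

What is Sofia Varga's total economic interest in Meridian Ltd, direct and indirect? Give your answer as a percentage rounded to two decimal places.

66.00%

Sofia reaches Meridian along 3 paths.
Via Ridgeback: 100% × 48% = 48%.
Via Ridgeback → Stratus: 100% × 29% × 40% = 11.6%.
Via Stratus: 16% × 40% = 6.4%.
Total: 48% + 11.6% + 6.4% = 66%.
Rounded: 66.00%.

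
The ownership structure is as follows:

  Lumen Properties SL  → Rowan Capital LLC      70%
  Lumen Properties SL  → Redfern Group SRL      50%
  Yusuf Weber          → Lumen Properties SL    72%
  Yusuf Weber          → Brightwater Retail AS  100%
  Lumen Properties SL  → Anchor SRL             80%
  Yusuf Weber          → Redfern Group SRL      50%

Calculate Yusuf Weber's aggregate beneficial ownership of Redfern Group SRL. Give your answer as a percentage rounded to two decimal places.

Yusuf reaches Redfern along 2 paths.
Direct stake: 50% = 50%.
Via Lumen: 72% × 50% = 36%.
Total: 50% + 36% = 86%.
Rounded: 86.00%.

86.00%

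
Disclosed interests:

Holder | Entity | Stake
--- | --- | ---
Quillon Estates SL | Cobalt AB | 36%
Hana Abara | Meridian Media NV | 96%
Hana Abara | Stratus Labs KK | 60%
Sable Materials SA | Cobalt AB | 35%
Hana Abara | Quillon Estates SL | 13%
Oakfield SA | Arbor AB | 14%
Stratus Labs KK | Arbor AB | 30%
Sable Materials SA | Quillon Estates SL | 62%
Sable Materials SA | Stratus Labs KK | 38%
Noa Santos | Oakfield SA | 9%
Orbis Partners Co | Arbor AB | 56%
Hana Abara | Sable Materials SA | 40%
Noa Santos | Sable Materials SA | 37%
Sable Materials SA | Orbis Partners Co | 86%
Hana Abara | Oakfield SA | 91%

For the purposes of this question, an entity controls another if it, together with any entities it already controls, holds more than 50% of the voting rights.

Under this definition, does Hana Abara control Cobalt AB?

Hana holds 91% of Oakfield, so Hana controls Oakfield.
Hana holds 60% of Stratus, so Hana controls Stratus.
Hana holds 96% of Meridian, so Hana controls Meridian.
Neither Hana nor any entity Hana controls holds any voting interest in Cobalt.
So Hana does not control Cobalt.

No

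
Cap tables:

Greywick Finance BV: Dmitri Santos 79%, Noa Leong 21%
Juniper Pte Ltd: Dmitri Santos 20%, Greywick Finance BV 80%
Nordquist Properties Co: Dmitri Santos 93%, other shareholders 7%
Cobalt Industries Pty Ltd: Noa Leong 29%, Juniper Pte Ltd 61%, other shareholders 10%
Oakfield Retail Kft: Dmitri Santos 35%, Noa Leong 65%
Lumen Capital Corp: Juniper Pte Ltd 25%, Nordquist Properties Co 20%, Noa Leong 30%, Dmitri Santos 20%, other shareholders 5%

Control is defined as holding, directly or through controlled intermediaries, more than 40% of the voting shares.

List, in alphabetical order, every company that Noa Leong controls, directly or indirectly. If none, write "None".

Noa holds 65% of Oakfield, so Noa controls Oakfield.
No other company's threshold is met.

Oakfield Retail Kft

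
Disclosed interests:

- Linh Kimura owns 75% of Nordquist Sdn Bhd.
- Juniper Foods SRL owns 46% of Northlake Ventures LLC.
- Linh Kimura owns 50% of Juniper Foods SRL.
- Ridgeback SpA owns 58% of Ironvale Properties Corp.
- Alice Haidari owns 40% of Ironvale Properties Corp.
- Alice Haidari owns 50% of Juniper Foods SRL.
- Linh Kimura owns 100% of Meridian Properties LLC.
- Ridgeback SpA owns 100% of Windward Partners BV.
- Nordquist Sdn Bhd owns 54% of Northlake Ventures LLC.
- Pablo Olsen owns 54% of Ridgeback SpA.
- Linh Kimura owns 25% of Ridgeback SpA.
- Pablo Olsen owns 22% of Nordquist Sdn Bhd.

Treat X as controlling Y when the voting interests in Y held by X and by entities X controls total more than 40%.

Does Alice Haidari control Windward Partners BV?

No

Alice holds 50% of Juniper, so Alice controls Juniper.
Juniper holds 46% of Northlake, so Alice controls Northlake.
Neither Alice nor any entity Alice controls holds any voting interest in Windward.
So Alice does not control Windward.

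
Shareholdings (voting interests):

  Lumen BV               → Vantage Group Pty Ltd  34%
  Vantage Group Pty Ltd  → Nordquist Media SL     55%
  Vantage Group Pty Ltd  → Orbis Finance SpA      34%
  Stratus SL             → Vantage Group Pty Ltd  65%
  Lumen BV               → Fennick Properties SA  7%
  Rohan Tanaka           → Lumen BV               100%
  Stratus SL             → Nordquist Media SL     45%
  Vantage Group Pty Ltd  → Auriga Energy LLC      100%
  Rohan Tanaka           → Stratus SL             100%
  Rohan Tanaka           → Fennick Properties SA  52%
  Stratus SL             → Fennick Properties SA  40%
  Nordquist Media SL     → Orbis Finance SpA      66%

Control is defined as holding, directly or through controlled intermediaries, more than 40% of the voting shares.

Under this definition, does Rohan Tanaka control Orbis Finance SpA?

Rohan holds 100% of Stratus, so Rohan controls Stratus.
Rohan holds 100% of Lumen, so Rohan controls Lumen.
Stratus and Lumen together hold 65% + 34% = 99% of Vantage, so Rohan controls Vantage.
Stratus and Vantage together hold 45% + 55% = 100% of Nordquist, so Rohan controls Nordquist.
Nordquist and Vantage together hold 66% + 34% = 100% of Orbis, so Rohan controls Orbis.

Yes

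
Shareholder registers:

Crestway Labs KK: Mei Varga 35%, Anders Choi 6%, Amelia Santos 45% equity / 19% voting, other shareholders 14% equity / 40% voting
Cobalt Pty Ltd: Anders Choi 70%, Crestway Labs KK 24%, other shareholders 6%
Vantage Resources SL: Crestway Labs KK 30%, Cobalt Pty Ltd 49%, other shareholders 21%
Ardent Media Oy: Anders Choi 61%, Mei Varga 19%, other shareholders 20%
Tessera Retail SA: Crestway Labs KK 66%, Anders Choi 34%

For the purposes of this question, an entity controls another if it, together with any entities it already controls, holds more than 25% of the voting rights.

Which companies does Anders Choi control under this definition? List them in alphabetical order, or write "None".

Ardent Media Oy, Cobalt Pty Ltd, Tessera Retail SA, Vantage Resources SL

Anders holds 70% of Cobalt, so Anders controls Cobalt.
Cobalt holds 49% of Vantage, so Anders controls Vantage.
Anders holds 61% of Ardent, so Anders controls Ardent.
Anders holds 34% of Tessera, so Anders controls Tessera.
No other company's threshold is met.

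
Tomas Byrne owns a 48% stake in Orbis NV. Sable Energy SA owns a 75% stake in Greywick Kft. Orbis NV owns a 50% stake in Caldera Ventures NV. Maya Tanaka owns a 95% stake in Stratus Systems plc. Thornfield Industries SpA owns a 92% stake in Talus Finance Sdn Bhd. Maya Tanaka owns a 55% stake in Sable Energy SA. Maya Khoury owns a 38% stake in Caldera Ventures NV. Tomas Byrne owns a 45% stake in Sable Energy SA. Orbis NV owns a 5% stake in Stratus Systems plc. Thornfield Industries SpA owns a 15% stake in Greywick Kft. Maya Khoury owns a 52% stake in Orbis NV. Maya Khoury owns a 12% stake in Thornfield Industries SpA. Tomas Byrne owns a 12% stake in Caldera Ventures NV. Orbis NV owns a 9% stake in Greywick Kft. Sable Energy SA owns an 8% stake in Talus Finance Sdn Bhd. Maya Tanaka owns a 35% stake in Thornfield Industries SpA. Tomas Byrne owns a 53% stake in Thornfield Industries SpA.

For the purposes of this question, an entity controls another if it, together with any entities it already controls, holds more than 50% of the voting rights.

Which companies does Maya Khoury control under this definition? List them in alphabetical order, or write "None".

Caldera Ventures NV, Orbis NV

Maya Khoury holds 52% of Orbis, so Maya Khoury controls Orbis.
Maya Khoury and Orbis together hold 38% + 50% = 88% of Caldera, so Maya Khoury controls Caldera.
No other company's threshold is met.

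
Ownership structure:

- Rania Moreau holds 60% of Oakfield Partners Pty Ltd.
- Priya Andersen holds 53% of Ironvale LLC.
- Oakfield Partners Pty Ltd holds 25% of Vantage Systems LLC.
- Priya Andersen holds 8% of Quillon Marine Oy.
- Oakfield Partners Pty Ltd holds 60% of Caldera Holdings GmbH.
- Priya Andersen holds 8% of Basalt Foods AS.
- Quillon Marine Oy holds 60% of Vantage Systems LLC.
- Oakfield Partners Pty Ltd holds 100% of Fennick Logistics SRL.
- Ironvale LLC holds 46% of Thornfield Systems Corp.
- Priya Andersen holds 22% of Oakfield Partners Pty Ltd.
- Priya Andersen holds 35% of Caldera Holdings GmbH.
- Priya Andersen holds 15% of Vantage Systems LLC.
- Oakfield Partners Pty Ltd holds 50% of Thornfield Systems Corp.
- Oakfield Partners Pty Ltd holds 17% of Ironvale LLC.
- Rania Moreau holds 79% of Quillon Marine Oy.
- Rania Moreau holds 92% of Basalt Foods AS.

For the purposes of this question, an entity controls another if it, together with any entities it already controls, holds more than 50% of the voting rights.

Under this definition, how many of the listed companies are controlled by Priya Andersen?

1

Priya holds 53% of Ironvale, so Priya controls Ironvale.
No other company's threshold is met.
Priya controls 1 company.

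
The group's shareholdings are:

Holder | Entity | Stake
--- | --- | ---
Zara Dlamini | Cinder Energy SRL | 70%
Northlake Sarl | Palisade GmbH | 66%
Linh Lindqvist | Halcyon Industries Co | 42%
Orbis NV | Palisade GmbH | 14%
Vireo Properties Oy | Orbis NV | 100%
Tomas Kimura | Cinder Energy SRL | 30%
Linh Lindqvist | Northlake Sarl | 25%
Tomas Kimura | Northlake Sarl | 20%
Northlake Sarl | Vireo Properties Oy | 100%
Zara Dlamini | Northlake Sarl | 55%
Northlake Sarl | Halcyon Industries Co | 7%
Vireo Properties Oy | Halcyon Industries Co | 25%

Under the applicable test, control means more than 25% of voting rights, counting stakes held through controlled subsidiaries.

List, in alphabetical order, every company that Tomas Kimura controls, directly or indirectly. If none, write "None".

Cinder Energy SRL

Tomas holds 30% of Cinder, so Tomas controls Cinder.
No other company's threshold is met.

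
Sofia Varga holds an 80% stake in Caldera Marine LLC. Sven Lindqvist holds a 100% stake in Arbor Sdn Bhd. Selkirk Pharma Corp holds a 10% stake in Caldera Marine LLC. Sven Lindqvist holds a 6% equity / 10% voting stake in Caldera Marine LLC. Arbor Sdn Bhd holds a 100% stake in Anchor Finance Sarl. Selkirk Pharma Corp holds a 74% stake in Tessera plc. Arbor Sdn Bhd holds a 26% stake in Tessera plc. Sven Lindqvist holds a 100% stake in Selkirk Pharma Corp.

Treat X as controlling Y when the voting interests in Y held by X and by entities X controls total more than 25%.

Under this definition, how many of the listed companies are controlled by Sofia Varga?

Sofia holds 80% of Caldera, so Sofia controls Caldera.
No other company's threshold is met.
Sofia controls 1 company.

1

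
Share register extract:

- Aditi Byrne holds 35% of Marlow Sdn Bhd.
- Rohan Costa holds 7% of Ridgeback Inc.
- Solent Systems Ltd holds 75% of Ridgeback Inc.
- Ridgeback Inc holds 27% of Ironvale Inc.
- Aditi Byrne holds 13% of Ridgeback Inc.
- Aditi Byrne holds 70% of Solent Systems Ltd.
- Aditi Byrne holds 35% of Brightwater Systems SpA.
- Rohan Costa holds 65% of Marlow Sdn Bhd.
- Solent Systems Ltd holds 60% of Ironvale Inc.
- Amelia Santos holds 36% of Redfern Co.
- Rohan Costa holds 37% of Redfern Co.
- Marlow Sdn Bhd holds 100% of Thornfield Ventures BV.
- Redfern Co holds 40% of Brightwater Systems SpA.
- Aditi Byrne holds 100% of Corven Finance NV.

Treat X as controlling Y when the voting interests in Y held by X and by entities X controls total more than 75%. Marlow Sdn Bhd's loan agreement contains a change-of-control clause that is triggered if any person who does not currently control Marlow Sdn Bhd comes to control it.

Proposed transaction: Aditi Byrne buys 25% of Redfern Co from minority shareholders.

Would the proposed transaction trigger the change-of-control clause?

The purchase changes only Aditi's holdings, so Aditi is the only person who could newly come to control Marlow.
Aditi holds 100% of Corven, so Aditi controls Corven.
In Marlow, Aditi's side holds only 35%, not > 75%.
So before the transaction, Aditi does not control Marlow.
After the purchase, Aditi holds 25% of Redfern directly.
Aditi's side now holds 25% of Redfern, not > 75%, so Aditi still does not control Redfern.
After the transaction, Aditi's side holds 35% of Marlow, not > 75%, so Aditi still does not control Marlow.
No new person acquires control, so the clause is not triggered.

No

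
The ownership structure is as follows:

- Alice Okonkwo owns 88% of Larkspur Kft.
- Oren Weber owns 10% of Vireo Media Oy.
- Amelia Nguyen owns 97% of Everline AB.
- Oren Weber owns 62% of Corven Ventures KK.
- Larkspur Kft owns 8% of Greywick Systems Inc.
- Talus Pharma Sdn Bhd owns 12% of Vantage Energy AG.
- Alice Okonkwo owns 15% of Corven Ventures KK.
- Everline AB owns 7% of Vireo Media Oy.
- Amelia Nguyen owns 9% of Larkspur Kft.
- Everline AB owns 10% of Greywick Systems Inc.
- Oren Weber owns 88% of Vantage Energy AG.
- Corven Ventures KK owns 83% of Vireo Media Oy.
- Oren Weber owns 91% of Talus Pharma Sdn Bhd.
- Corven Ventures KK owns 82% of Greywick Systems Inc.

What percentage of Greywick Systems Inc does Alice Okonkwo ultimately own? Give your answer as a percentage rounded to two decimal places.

Alice reaches Greywick along 2 paths.
Via Corven: 15% × 82% = 12.3%.
Via Larkspur: 88% × 8% = 7.04%.
Total: 12.3% + 7.04% = 19.34%.

19.34%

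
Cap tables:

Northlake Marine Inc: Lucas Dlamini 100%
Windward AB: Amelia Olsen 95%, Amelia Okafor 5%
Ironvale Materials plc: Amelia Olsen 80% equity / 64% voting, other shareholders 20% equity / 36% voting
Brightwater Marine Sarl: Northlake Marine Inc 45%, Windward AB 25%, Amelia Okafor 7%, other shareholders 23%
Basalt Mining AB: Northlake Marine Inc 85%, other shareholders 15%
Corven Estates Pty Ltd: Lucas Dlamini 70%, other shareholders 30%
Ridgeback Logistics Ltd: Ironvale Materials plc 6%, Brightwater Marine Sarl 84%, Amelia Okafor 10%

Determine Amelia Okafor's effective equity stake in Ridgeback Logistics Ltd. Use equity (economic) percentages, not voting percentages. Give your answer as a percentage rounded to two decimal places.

16.93%

Amelia Okafor reaches Ridgeback along 3 paths.
Via Windward → Brightwater: 5% × 25% × 84% = 1.05%.
Via Brightwater: 7% × 84% = 5.88%.
Direct stake: 10% = 10%.
Total: 1.05% + 5.88% + 10% = 16.93%.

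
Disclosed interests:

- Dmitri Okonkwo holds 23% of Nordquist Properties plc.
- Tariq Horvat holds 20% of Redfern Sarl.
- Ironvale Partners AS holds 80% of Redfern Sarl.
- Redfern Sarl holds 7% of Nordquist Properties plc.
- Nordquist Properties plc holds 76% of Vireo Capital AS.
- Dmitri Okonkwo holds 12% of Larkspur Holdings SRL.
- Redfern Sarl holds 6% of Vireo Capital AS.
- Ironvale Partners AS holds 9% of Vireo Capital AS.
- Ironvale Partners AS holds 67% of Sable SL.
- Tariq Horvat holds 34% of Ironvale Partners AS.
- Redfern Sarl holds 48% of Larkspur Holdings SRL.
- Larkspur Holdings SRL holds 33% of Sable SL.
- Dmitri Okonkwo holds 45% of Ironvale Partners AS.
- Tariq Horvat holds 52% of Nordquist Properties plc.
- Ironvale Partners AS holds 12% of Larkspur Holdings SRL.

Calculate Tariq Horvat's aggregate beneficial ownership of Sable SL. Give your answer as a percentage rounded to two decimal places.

Tariq reaches Sable along 4 paths.
Via Ironvale → Larkspur: 34% × 12% × 33% = 1.3464%.
Via Ironvale → Redfern → Larkspur: 34% × 80% × 48% × 33% = 4.30848%.
Via Redfern → Larkspur: 20% × 48% × 33% = 3.168%.
Via Ironvale: 34% × 67% = 22.78%.
Total: 1.3464% + 4.30848% + 3.168% + 22.78% = 31.60288%.
Rounded: 31.60%.

31.60%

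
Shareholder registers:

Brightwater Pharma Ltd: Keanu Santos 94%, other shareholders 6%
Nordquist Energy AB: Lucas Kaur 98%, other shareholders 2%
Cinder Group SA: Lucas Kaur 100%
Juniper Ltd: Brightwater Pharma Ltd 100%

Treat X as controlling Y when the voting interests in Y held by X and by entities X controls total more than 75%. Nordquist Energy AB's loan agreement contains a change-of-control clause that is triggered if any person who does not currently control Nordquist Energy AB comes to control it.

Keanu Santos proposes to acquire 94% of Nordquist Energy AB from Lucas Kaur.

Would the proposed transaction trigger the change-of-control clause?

Yes

The purchase adds only to Keanu's holdings (Lucas's stake shrinks), so Keanu is the only person who could newly come to control Nordquist.
Keanu holds 94% of Brightwater, so Keanu controls Brightwater.
Brightwater holds 100% of Juniper, so Keanu controls Juniper.
Neither Keanu nor any entity Keanu controls holds any voting interest in Nordquist.
So before the transaction, Keanu does not control Nordquist.
After the purchase, Keanu holds 94% of Nordquist directly, and Lucas's stake falls to 4%.
Keanu holds 94% of Nordquist, so Keanu controls Nordquist.
Keanu did not control Nordquist before and does after, so the clause is triggered.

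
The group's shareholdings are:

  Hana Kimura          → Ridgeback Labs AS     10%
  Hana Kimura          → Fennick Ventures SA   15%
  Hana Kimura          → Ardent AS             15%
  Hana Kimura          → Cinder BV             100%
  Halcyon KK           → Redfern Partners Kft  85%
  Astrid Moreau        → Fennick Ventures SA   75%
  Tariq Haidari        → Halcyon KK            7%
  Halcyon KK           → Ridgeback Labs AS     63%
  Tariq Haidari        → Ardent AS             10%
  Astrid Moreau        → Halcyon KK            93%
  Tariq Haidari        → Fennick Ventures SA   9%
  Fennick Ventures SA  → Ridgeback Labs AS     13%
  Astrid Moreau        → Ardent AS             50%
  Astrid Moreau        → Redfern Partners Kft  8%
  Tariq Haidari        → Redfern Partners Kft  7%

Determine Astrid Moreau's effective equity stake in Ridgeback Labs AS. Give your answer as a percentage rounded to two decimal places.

68.34%

Astrid reaches Ridgeback along 2 paths.
Via Fennick: 75% × 13% = 9.75%.
Via Halcyon: 93% × 63% = 58.59%.
Total: 9.75% + 58.59% = 68.34%.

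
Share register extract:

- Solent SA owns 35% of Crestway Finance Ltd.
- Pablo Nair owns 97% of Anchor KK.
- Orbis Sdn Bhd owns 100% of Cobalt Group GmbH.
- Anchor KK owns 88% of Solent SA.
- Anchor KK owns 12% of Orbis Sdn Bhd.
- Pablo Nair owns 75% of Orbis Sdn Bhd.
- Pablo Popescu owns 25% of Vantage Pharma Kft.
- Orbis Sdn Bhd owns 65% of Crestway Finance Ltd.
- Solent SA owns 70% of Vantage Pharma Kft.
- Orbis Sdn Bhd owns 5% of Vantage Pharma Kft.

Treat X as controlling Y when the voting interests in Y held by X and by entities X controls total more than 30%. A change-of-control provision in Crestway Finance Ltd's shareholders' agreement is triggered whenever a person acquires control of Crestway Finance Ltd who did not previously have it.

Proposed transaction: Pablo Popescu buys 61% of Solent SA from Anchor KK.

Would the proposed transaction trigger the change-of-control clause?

Yes

The purchase adds only to Pablo Popescu's holdings (Anchor's stake shrinks), so Pablo Popescu is the only person who could newly come to control Crestway.
Pablo Popescu's largest direct stake is 25% in Vantage, which does not meet the threshold, so Pablo Popescu controls no company.
Neither Pablo Popescu nor any entity Pablo Popescu controls holds any voting interest in Crestway.
So before the transaction, Pablo Popescu does not control Crestway.
After the purchase, Pablo Popescu holds 61% of Solent directly, and Anchor's stake falls to 27%.
Pablo Popescu holds 61% of Solent, so Pablo Popescu controls Solent.
Solent holds 35% of Crestway, so Pablo Popescu controls Crestway.
Pablo Popescu did not control Crestway before and does after, so the clause is triggered.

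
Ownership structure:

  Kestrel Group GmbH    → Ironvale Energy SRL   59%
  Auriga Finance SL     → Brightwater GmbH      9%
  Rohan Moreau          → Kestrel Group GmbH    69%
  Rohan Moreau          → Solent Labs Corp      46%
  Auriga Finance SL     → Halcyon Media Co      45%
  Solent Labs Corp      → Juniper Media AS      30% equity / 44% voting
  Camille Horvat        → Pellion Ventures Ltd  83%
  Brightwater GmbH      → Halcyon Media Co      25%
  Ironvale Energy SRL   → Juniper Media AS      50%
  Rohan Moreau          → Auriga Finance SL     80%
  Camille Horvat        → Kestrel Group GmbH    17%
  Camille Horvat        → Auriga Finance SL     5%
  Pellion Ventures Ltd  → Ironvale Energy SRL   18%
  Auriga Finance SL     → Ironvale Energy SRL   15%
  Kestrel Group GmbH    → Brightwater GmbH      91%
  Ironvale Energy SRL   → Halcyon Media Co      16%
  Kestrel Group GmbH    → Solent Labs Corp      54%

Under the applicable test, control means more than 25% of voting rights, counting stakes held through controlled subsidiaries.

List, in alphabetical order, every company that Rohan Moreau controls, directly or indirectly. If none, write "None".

Rohan holds 80% of Auriga, so Rohan controls Auriga.
Rohan holds 69% of Kestrel, so Rohan controls Kestrel.
Rohan and Kestrel together hold 46% + 54% = 100% of Solent, so Rohan controls Solent.
Auriga and Kestrel together hold 9% + 91% = 100% of Brightwater, so Rohan controls Brightwater.
Kestrel and Auriga together hold 59% + 15% = 74% of Ironvale, so Rohan controls Ironvale.
Ironvale and Solent together hold 50% + 44% = 94% of Juniper, so Rohan controls Juniper.
Brightwater and Auriga and Ironvale together hold 25% + 45% + 16% = 86% of Halcyon, so Rohan controls Halcyon.
No other company's threshold is met.

Auriga Finance SL, Brightwater GmbH, Halcyon Media Co, Ironvale Energy SRL, Juniper Media AS, Kestrel Group GmbH, Solent Labs Corp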